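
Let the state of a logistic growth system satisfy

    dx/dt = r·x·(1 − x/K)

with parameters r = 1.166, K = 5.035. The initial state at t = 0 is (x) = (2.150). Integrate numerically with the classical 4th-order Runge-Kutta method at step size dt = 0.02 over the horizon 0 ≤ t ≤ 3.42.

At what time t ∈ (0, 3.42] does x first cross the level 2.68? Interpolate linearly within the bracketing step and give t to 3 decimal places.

t = 0.363

t=0.000: state=(2.150)
step 1 (dt=0.02): k1=(1.436), k2=(1.439), k3=(1.439), k4=(1.441); state += dt/6·(k1+2k2+2k3+k4)
t=0.020: state=(2.179)
t=0.040: state=(2.208)
t=0.060: state=(2.237)
continuing one RK4 step at a time; state shown every 10 steps (Δt=0.2):
t=0.200: state=(2.441)
t=0.360: state=(2.676)
next step: t=0.380: state=(2.705) — x has crossed 2.68
linear interpolation between t=0.360 (2.67552) and t=0.380 (2.70474) → t≈0.363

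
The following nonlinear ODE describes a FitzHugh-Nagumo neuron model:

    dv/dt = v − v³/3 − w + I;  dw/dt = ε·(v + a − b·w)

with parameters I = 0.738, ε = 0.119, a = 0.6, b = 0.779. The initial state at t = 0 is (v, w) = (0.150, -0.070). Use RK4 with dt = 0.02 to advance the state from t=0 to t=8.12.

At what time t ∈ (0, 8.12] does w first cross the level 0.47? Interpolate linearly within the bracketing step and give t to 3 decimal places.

t = 2.474

t=0.000: state=(0.150, -0.070)
step 1 (dt=0.02): k1=(0.957, 0.096), k2=(0.965, 0.097), k3=(0.965, 0.097), k4=(0.974, 0.098); state += dt/6·(k1+2k2+2k3+k4)
t=0.020: state=(0.169, -0.068)
t=0.040: state=(0.189, -0.066)
t=0.060: state=(0.209, -0.064)
continuing one RK4 step at a time; state shown every 25 steps (Δt=0.5):
t=0.500: state=(0.733, -0.007)
t=1.000: state=(1.393, 0.091)
t=1.500: state=(1.780, 0.215)
t=2.000: state=(1.882, 0.348)
t=2.460: state=(1.876, 0.466)
next step: t=2.480: state=(1.875, 0.472) — w has crossed 0.47
linear interpolation between t=2.460 (0.46649) and t=2.480 (0.47151) → t≈2.474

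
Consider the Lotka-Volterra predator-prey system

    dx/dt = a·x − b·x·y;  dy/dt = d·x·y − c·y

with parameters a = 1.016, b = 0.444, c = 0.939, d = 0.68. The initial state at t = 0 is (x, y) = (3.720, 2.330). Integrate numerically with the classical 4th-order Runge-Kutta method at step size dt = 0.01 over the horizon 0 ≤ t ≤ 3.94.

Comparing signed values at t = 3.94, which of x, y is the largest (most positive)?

largest component: y

t=0.000: state=(3.720, 2.330)
step 1 (dt=0.01): k1=(-0.069, 3.706), k2=(-0.099, 3.735), k3=(-0.100, 3.735), k4=(-0.131, 3.764); state += dt/6·(k1+2k2+2k3+k4)
t=0.010: state=(3.719, 2.367)
t=0.020: state=(3.717, 2.405)
t=0.030: state=(3.715, 2.444)
continuing one RK4 step at a time; state shown every 20 steps (Δt=0.2):
t=0.200: state=(3.574, 3.181)
t=0.400: state=(3.160, 4.179)
t=0.600: state=(2.559, 5.117)
t=0.800: state=(1.930, 5.751)
t=1.000: state=(1.401, 5.969)
t=1.200: state=(1.015, 5.821)
t=1.400: state=(0.753, 5.434)
t=1.600: state=(0.582, 4.928)
t=1.800: state=(0.472, 4.385)
t=2.000: state=(0.401, 3.855)
t=2.200: state=(0.357, 3.363)
t=2.400: state=(0.331, 2.920)
t=2.600: state=(0.319, 2.529)
t=2.800: state=(0.317, 2.189)
t=3.000: state=(0.324, 1.894)
t=3.200: state=(0.339, 1.642)
t=3.400: state=(0.363, 1.427)
t=3.600: state=(0.395, 1.245)
t=3.800: state=(0.436, 1.092)
t=3.940: state=(0.471, 1.000)
compare at T: x=0.471, y=1.000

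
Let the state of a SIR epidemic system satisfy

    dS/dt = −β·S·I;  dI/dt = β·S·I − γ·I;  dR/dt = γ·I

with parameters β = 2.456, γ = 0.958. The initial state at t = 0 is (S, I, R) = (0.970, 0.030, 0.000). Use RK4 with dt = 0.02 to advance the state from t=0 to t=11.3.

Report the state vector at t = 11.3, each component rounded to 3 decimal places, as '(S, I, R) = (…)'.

(S, I, R) = (0.096, 0.001, 0.903)

t=0.000: state=(0.970, 0.030, 0.000)
step 1 (dt=0.02): k1=(-0.071, 0.043, 0.029), k2=(-0.072, 0.043, 0.029), k3=(-0.072, 0.043, 0.029), k4=(-0.073, 0.044, 0.030); state += dt/6·(k1+2k2+2k3+k4)
t=0.020: state=(0.969, 0.031, 0.001)
t=0.040: state=(0.967, 0.032, 0.001)
t=0.060: state=(0.966, 0.033, 0.002)
continuing one RK4 step at a time; state shown every 25 steps (Δt=0.5):
t=0.500: state=(0.920, 0.059, 0.021)
t=1.000: state=(0.831, 0.108, 0.060)
t=1.500: state=(0.700, 0.173, 0.127)
t=2.000: state=(0.545, 0.230, 0.225)
t=2.500: state=(0.403, 0.254, 0.342)
t=3.000: state=(0.297, 0.241, 0.462)
t=3.500: state=(0.225, 0.205, 0.570)
t=4.000: state=(0.180, 0.163, 0.658)
t=4.500: state=(0.151, 0.123, 0.726)
t=5.000: state=(0.132, 0.091, 0.777)
t=5.500: state=(0.120, 0.066, 0.814)
t=6.000: state=(0.112, 0.047, 0.841)
t=6.500: state=(0.107, 0.033, 0.860)
t=7.000: state=(0.103, 0.023, 0.873)
t=7.500: state=(0.101, 0.016, 0.883)
t=8.000: state=(0.099, 0.012, 0.889)
t=8.500: state=(0.098, 0.008, 0.894)
t=9.000: state=(0.097, 0.006, 0.897)
t=9.500: state=(0.097, 0.004, 0.899)
t=10.000: state=(0.096, 0.003, 0.901)
t=10.500: state=(0.096, 0.002, 0.902)
t=11.000: state=(0.096, 0.001, 0.903)
t=11.300: state=(0.096, 0.001, 0.903)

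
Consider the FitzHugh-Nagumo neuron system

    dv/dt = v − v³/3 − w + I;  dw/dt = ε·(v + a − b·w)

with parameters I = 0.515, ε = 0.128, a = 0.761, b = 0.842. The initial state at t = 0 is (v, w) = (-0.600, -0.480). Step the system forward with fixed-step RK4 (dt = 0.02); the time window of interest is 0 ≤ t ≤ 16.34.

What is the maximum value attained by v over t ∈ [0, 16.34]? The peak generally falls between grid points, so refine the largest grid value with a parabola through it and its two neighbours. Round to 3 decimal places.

max v = 1.873

t=0.000: state=(-0.600, -0.480)
step 1 (dt=0.02): k1=(0.467, 0.072), k2=(0.469, 0.073), k3=(0.469, 0.073), k4=(0.472, 0.073); state += dt/6·(k1+2k2+2k3+k4)
t=0.020: state=(-0.591, -0.479)
t=0.040: state=(-0.581, -0.477)
t=0.060: state=(-0.572, -0.476)
continuing one RK4 step at a time; state shown every 50 steps (Δt=1):
t=1.000: state=(0.059, -0.376)
t=2.000: state=(1.324, -0.163)
t=3.000: state=(1.869, 0.152)
t=4.000: state=(1.811, 0.454)
t=5.000: state=(1.694, 0.712)
t=6.000: state=(1.567, 0.930)
t=7.000: state=(1.432, 1.109)
t=8.000: state=(1.283, 1.253)
t=9.000: state=(1.109, 1.362)
t=10.000: state=(0.884, 1.437)
t=11.000: state=(0.532, 1.470)
t=12.000: state=(-0.212, 1.437)
t=13.000: state=(-1.572, 1.273)
t=14.000: state=(-1.940, 1.011)
t=15.000: state=(-1.881, 0.768)
t=16.000: state=(-1.794, 0.559)
t=16.340: state=(-1.765, 0.495)
largest grid value and its neighbours: v(3.120)=1.87262, v(3.140)=1.87271, v(3.160)=1.87268
parabola through these three points peaks at t≈3.145 with v≈1.87272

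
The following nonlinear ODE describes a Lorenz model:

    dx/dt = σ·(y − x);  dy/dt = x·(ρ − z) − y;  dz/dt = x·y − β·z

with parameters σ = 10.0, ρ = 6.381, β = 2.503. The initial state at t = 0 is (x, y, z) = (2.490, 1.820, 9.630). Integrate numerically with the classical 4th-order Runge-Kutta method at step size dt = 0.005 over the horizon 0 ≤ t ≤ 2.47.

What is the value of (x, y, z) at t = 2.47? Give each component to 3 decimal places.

(x, y, z) = (3.891, 4.144, 4.861)

t=0.000: state=(2.490, 1.820, 9.630)
step 1 (dt=0.005): k1=(-6.700, -9.910, -19.572), k2=(-6.780, -9.710, -19.541), k3=(-6.773, -9.710, -19.541), k4=(-6.847, -9.511, -19.508); state += dt/6·(k1+2k2+2k3+k4)
t=0.005: state=(2.456, 1.771, 9.532)
t=0.010: state=(2.422, 1.725, 9.435)
t=0.015: state=(2.386, 1.680, 9.338)
continuing one RK4 step at a time; state shown every 20 steps (Δt=0.1):
t=0.100: state=(1.796, 1.173, 7.770)
t=0.200: state=(1.314, 0.974, 6.191)
t=0.300: state=(1.093, 0.976, 4.920)
t=0.400: state=(1.054, 1.083, 3.927)
t=0.500: state=(1.139, 1.277, 3.171)
t=0.600: state=(1.327, 1.565, 2.623)
t=0.700: state=(1.619, 1.968, 2.273)
t=0.800: state=(2.031, 2.508, 2.132)
t=0.900: state=(2.576, 3.190, 2.244)
t=1.000: state=(3.251, 3.977, 2.679)
t=1.100: state=(3.997, 4.739, 3.501)
t=1.200: state=(4.671, 5.238, 4.670)
t=1.300: state=(5.056, 5.231, 5.928)
t=1.400: state=(4.994, 4.704, 6.851)
t=1.500: state=(4.534, 3.948, 7.160)
t=1.600: state=(3.911, 3.293, 6.915)
t=1.700: state=(3.357, 2.885, 6.363)
t=1.800: state=(2.984, 2.711, 5.727)
t=1.900: state=(2.805, 2.714, 5.146)
t=2.000: state=(2.791, 2.848, 4.690)
t=2.100: state=(2.908, 3.079, 4.396)
t=2.200: state=(3.122, 3.375, 4.284)
t=2.300: state=(3.401, 3.697, 4.359)
t=2.400: state=(3.699, 3.990, 4.607)
t=2.470: state=(3.891, 4.144, 4.861)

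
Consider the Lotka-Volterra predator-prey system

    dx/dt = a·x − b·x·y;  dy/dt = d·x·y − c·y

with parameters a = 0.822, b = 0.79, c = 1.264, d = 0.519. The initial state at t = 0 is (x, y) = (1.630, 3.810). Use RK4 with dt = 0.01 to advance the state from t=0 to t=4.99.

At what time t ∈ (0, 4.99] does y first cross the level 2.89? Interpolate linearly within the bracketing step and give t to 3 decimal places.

t = 0.405

t=0.000: state=(1.630, 3.810)
step 1 (dt=0.01): k1=(-3.566, -1.593), k2=(-3.517, -1.625), k3=(-3.517, -1.624), k4=(-3.469, -1.655); state += dt/6·(k1+2k2+2k3+k4)
t=0.010: state=(1.595, 3.794)
t=0.020: state=(1.561, 3.777)
t=0.030: state=(1.527, 3.759)
continuing one RK4 step at a time; state shown every 20 steps (Δt=0.2):
t=0.200: state=(1.085, 3.398)
t=0.400: state=(0.777, 2.902)
next step: t=0.410: state=(0.766, 2.877) — y has crossed 2.89
linear interpolation between t=0.400 (2.90201) and t=0.410 (2.87706) → t≈0.405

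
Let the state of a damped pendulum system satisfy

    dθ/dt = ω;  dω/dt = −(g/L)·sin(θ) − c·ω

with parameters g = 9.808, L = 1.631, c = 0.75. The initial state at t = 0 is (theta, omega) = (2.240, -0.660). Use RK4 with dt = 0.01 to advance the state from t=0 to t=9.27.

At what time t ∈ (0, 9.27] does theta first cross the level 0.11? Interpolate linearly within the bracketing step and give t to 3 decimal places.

t=0.000: state=(2.240, -0.660)
step 1 (dt=0.01): k1=(-0.660, -4.221), k2=(-0.681, -4.218), k3=(-0.681, -4.218), k4=(-0.702, -4.215); state += dt/6·(k1+2k2+2k3+k4)
t=0.010: state=(2.233, -0.702)
t=0.020: state=(2.226, -0.744)
t=0.030: state=(2.218, -0.786)
continuing one RK4 step at a time; state shown every 50 steps (Δt=0.5):
t=0.500: state=(1.379, -2.771)
t=0.890: state=(0.114, -3.340)
next step: t=0.900: state=(0.081, -3.321) — theta has crossed 0.11
linear interpolation between t=0.890 (0.11391) and t=0.900 (0.08060) → t≈0.891

t = 0.891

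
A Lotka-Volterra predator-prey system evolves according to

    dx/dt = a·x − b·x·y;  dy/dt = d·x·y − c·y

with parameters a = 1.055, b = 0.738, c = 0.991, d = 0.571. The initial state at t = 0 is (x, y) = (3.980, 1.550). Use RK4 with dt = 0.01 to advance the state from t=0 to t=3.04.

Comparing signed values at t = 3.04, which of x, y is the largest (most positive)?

largest component: y

t=0.000: state=(3.980, 1.550)
step 1 (dt=0.01): k1=(-0.354, 1.986), k2=(-0.383, 1.998), k3=(-0.383, 1.998), k4=(-0.412, 2.009); state += dt/6·(k1+2k2+2k3+k4)
t=0.010: state=(3.976, 1.570)
t=0.020: state=(3.972, 1.590)
t=0.030: state=(3.967, 1.611)
continuing one RK4 step at a time; state shown every 10 steps (Δt=0.1):
t=0.100: state=(3.915, 1.759)
t=0.200: state=(3.789, 1.986)
t=0.300: state=(3.606, 2.222)
t=0.400: state=(3.371, 2.456)
t=0.500: state=(3.100, 2.676)
t=0.600: state=(2.807, 2.869)
t=0.700: state=(2.509, 3.024)
t=0.800: state=(2.221, 3.134)
t=0.900: state=(1.953, 3.198)
t=1.000: state=(1.712, 3.215)
t=1.100: state=(1.502, 3.191)
t=1.200: state=(1.322, 3.132)
t=1.300: state=(1.169, 3.045)
t=1.400: state=(1.042, 2.937)
t=1.500: state=(0.936, 2.814)
t=1.600: state=(0.849, 2.682)
t=1.700: state=(0.778, 2.544)
t=1.800: state=(0.721, 2.405)
t=1.900: state=(0.674, 2.266)
t=2.000: state=(0.637, 2.131)
t=2.100: state=(0.608, 1.999)
t=2.200: state=(0.585, 1.873)
t=2.300: state=(0.569, 1.753)
t=2.400: state=(0.558, 1.640)
t=2.500: state=(0.552, 1.533)
t=2.600: state=(0.549, 1.433)
t=2.700: state=(0.551, 1.339)
t=2.800: state=(0.557, 1.251)
t=2.900: state=(0.566, 1.170)
t=3.000: state=(0.578, 1.095)
t=3.040: state=(0.584, 1.067)
compare at T: x=0.584, y=1.067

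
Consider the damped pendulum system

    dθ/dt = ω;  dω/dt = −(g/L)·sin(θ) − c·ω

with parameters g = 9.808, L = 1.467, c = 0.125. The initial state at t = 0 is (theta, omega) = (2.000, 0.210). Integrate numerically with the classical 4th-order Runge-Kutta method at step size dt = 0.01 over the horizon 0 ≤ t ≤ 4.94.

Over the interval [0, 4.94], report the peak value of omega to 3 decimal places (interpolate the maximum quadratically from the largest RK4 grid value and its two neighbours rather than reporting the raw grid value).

max omega = 3.841

t=0.000: state=(2.000, 0.210)
step 1 (dt=0.01): k1=(0.210, -6.106), k2=(0.179, -6.099), k3=(0.180, -6.099), k4=(0.149, -6.093); state += dt/6·(k1+2k2+2k3+k4)
t=0.010: state=(2.002, 0.149)
t=0.020: state=(2.003, 0.088)
t=0.030: state=(2.004, 0.027)
continuing one RK4 step at a time; state shown every 20 steps (Δt=0.2):
t=0.200: state=(1.921, -1.006)
t=0.400: state=(1.594, -2.268)
t=0.600: state=(1.016, -3.475)
t=0.800: state=(0.239, -4.155)
t=1.000: state=(-0.577, -3.828)
t=1.200: state=(-1.237, -2.695)
t=1.400: state=(-1.640, -1.325)
t=1.600: state=(-1.770, 0.011)
t=1.800: state=(-1.638, 1.315)
t=2.000: state=(-1.246, 2.587)
t=2.200: state=(-0.621, 3.579)
t=2.400: state=(0.134, 3.804)
t=2.600: state=(0.836, 3.092)
t=2.800: state=(1.335, 1.846)
t=3.000: state=(1.568, 0.489)
t=3.200: state=(1.532, -0.843)
t=3.400: state=(1.234, -2.120)
t=3.600: state=(0.700, -3.154)
t=3.800: state=(0.017, -3.536)
t=4.000: state=(-0.654, -3.031)
t=4.200: state=(-1.154, -1.913)
t=4.400: state=(-1.406, -0.596)
t=4.600: state=(-1.393, 0.725)
t=4.800: state=(-1.121, 1.967)
t=4.940: state=(-0.793, 2.692)
largest grid value and its neighbours: omega(2.340)=3.84044, omega(2.350)=3.84079, omega(2.360)=3.83857
parabola through these three points peaks at t≈2.346 with omega≈3.84096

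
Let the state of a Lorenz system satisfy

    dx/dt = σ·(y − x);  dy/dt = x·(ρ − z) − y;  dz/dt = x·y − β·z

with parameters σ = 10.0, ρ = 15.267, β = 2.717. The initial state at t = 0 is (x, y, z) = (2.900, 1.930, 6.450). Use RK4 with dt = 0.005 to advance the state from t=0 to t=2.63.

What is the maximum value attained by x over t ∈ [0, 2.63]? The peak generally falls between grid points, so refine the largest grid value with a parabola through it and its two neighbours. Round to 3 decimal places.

max x = 10.354

t=0.000: state=(2.900, 1.930, 6.450)
step 1 (dt=0.005): k1=(-9.700, 23.639, -11.928), k2=(-8.867, 23.452, -11.723), k3=(-8.892, 23.470, -11.722), k4=(-8.082, 23.297, -11.519); state += dt/6·(k1+2k2+2k3+k4)
t=0.005: state=(2.856, 2.047, 6.391)
t=0.010: state=(2.819, 2.163, 6.335)
t=0.015: state=(2.790, 2.278, 6.280)
continuing one RK4 step at a time; state shown every 20 steps (Δt=0.1):
t=0.100: state=(3.131, 4.262, 5.701)
t=0.200: state=(4.929, 7.363, 6.395)
t=0.300: state=(7.834, 10.978, 10.156)
t=0.400: state=(10.238, 11.231, 17.184)
t=0.500: state=(9.084, 6.049, 20.778)
t=0.600: state=(5.561, 2.235, 18.307)
t=0.700: state=(3.092, 1.506, 14.575)
t=0.800: state=(2.208, 1.905, 11.474)
t=0.900: state=(2.312, 2.776, 9.192)
t=1.000: state=(3.110, 4.256, 7.829)
t=1.100: state=(4.654, 6.615, 7.817)
t=1.200: state=(6.973, 9.523, 10.156)
t=1.300: state=(9.180, 10.611, 15.244)
t=1.400: state=(9.111, 7.487, 19.253)
t=1.500: state=(6.615, 3.784, 18.468)
t=1.600: state=(4.242, 2.499, 15.451)
t=1.700: state=(3.165, 2.692, 12.564)
t=1.800: state=(3.160, 3.573, 10.415)
t=1.900: state=(3.940, 5.081, 9.267)
t=2.000: state=(5.427, 7.235, 9.602)
t=2.100: state=(7.383, 9.312, 12.081)
t=2.200: state=(8.758, 9.290, 16.090)
t=2.300: state=(8.169, 6.569, 18.318)
t=2.400: state=(6.156, 4.077, 17.212)
t=2.500: state=(4.478, 3.300, 14.741)
t=2.600: state=(3.819, 3.646, 12.443)
t=2.630: state=(3.806, 3.888, 11.882)
largest grid value and its neighbours: x(0.420)=10.35189, x(0.425)=10.35281, x(0.430)=10.34241
parabola through these three points peaks at t≈0.423 with x≈10.35380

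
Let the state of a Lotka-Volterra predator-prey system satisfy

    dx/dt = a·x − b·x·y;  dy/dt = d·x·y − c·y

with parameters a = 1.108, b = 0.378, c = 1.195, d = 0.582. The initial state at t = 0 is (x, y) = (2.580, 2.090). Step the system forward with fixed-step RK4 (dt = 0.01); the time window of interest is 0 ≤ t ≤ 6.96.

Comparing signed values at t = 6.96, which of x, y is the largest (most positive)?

t=0.000: state=(2.580, 2.090)
step 1 (dt=0.01): k1=(0.820, 0.641), k2=(0.819, 0.647), k3=(0.819, 0.647), k4=(0.817, 0.653); state += dt/6·(k1+2k2+2k3+k4)
t=0.010: state=(2.588, 2.096)
t=0.020: state=(2.596, 2.103)
t=0.030: state=(2.604, 2.110)
continuing one RK4 step at a time; state shown every 25 steps (Δt=0.25):
t=0.250: state=(2.769, 2.289)
t=0.500: state=(2.906, 2.567)
t=0.750: state=(2.959, 2.921)
t=1.000: state=(2.907, 3.325)
t=1.250: state=(2.747, 3.725)
t=1.500: state=(2.507, 4.053)
t=1.750: state=(2.232, 4.244)
t=2.000: state=(1.967, 4.271)
t=2.250: state=(1.741, 4.147)
t=2.500: state=(1.569, 3.910)
t=2.750: state=(1.450, 3.611)
t=3.000: state=(1.380, 3.289)
t=3.250: state=(1.355, 2.975)
t=3.500: state=(1.368, 2.689)
t=3.750: state=(1.417, 2.441)
t=4.000: state=(1.499, 2.238)
t=4.250: state=(1.613, 2.081)
t=4.500: state=(1.757, 1.971)
t=4.750: state=(1.930, 1.912)
t=5.000: state=(2.127, 1.904)
t=5.250: state=(2.340, 1.955)
t=5.500: state=(2.553, 2.070)
t=5.750: state=(2.747, 2.259)
t=6.000: state=(2.892, 2.527)
t=6.250: state=(2.958, 2.872)
t=6.500: state=(2.920, 3.271)
t=6.750: state=(2.773, 3.676)
t=6.960: state=(2.583, 3.970)
compare at T: x=2.583, y=3.970

largest component: y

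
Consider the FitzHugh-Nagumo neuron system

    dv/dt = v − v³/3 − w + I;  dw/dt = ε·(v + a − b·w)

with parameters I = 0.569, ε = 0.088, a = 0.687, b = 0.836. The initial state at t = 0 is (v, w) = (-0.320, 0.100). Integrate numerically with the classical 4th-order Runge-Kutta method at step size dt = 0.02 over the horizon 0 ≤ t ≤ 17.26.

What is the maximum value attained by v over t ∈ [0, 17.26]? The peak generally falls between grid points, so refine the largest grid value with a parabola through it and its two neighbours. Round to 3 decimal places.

max v = 1.746

t=0.000: state=(-0.320, 0.100)
step 1 (dt=0.02): k1=(0.160, 0.025), k2=(0.161, 0.025), k3=(0.161, 0.025), k4=(0.162, 0.025); state += dt/6·(k1+2k2+2k3+k4)
t=0.020: state=(-0.317, 0.101)
t=0.040: state=(-0.314, 0.101)
t=0.060: state=(-0.310, 0.102)
continuing one RK4 step at a time; state shown every 50 steps (Δt=1):
t=1.000: state=(-0.076, 0.133)
t=2.000: state=(0.495, 0.197)
t=3.000: state=(1.405, 0.323)
t=4.000: state=(1.739, 0.496)
t=5.000: state=(1.715, 0.667)
t=6.000: state=(1.640, 0.820)
t=7.000: state=(1.556, 0.956)
t=8.000: state=(1.467, 1.075)
t=9.000: state=(1.373, 1.177)
t=10.000: state=(1.270, 1.264)
t=11.000: state=(1.155, 1.336)
t=12.000: state=(1.016, 1.391)
t=13.000: state=(0.832, 1.430)
t=14.000: state=(0.542, 1.446)
t=15.000: state=(-0.061, 1.425)
t=16.000: state=(-1.342, 1.326)
t=17.000: state=(-1.935, 1.142)
t=17.260: state=(-1.947, 1.092)
largest grid value and its neighbours: v(4.240)=1.74579, v(4.260)=1.74580, v(4.280)=1.74575
parabola through these three points peaks at t≈4.255 with v≈1.74581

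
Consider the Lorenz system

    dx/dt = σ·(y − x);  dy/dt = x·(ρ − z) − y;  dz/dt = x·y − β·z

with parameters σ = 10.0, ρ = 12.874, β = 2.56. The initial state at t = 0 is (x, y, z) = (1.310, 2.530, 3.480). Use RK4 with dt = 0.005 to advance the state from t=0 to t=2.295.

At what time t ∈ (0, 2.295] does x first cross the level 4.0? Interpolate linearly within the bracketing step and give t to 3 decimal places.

t=0.000: state=(1.310, 2.530, 3.480)
step 1 (dt=0.005): k1=(12.200, 9.776, -5.595), k2=(12.139, 10.057, -5.449), k3=(12.148, 10.054, -5.449), k4=(12.095, 10.334, -5.302); state += dt/6·(k1+2k2+2k3+k4)
t=0.005: state=(1.371, 2.580, 3.453)
t=0.010: state=(1.431, 2.633, 3.427)
t=0.015: state=(1.491, 2.689, 3.403)
continuing one RK4 step at a time; state shown every 20 steps (Δt=0.1):
t=0.100: state=(2.585, 4.054, 3.265)
t=0.180: state=(3.994, 6.087, 3.872)
next step: t=0.185: state=(4.100, 6.237, 3.946) — x has crossed 4.0
linear interpolation between t=0.180 (3.99428) and t=0.185 (4.10002) → t≈0.180

t = 0.180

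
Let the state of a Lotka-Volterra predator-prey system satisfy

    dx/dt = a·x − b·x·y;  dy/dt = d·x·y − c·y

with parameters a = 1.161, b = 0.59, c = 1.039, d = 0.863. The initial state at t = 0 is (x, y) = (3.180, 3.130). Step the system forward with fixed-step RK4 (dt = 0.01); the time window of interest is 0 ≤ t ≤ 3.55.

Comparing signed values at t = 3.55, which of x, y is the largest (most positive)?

t=0.000: state=(3.180, 3.130)
step 1 (dt=0.01): k1=(-2.181, 5.338), k2=(-2.223, 5.354), k3=(-2.223, 5.353), k4=(-2.265, 5.368); state += dt/6·(k1+2k2+2k3+k4)
t=0.010: state=(3.158, 3.184)
t=0.020: state=(3.135, 3.237)
t=0.030: state=(3.111, 3.291)
continuing one RK4 step at a time; state shown every 20 steps (Δt=0.2):
t=0.200: state=(2.601, 4.203)
t=0.400: state=(1.895, 5.033)
t=0.600: state=(1.287, 5.367)
t=0.800: state=(0.865, 5.236)
t=1.000: state=(0.602, 4.819)
t=1.200: state=(0.444, 4.279)
t=1.400: state=(0.349, 3.720)
t=1.600: state=(0.293, 3.193)
t=1.800: state=(0.261, 2.720)
t=2.000: state=(0.245, 2.308)
t=2.200: state=(0.240, 1.955)
t=2.400: state=(0.245, 1.656)
t=2.600: state=(0.258, 1.404)
t=2.800: state=(0.279, 1.195)
t=3.000: state=(0.309, 1.021)
t=3.200: state=(0.349, 0.878)
t=3.400: state=(0.400, 0.761)
t=3.550: state=(0.446, 0.687)
compare at T: x=0.446, y=0.687

largest component: y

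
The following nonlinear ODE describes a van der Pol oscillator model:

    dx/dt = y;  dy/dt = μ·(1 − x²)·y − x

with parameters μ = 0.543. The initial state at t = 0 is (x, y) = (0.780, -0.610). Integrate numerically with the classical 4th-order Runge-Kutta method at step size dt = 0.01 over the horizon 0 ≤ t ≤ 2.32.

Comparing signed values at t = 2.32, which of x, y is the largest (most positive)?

t=0.000: state=(0.780, -0.610)
step 1 (dt=0.01): k1=(-0.610, -0.910), k2=(-0.615, -0.909), k3=(-0.615, -0.909), k4=(-0.619, -0.909); state += dt/6·(k1+2k2+2k3+k4)
t=0.010: state=(0.774, -0.619)
t=0.020: state=(0.768, -0.628)
t=0.030: state=(0.761, -0.637)
continuing one RK4 step at a time; state shown every 10 steps (Δt=0.1):
t=0.100: state=(0.714, -0.701)
t=0.200: state=(0.640, -0.790)
t=0.300: state=(0.556, -0.879)
t=0.400: state=(0.464, -0.967)
t=0.500: state=(0.363, -1.054)
t=0.600: state=(0.253, -1.139)
t=0.700: state=(0.135, -1.220)
t=0.800: state=(0.010, -1.295)
t=0.900: state=(-0.123, -1.361)
t=1.000: state=(-0.262, -1.415)
t=1.100: state=(-0.406, -1.450)
t=1.200: state=(-0.552, -1.463)
t=1.300: state=(-0.697, -1.449)
t=1.400: state=(-0.840, -1.404)
t=1.500: state=(-0.977, -1.326)
t=1.600: state=(-1.104, -1.216)
t=1.700: state=(-1.219, -1.077)
t=1.800: state=(-1.319, -0.917)
t=1.900: state=(-1.402, -0.743)
t=2.000: state=(-1.467, -0.561)
t=2.100: state=(-1.515, -0.381)
t=2.200: state=(-1.544, -0.206)
t=2.300: state=(-1.556, -0.042)
t=2.320: state=(-1.557, -0.010)
compare at T: x=-1.557, y=-0.010

largest component: y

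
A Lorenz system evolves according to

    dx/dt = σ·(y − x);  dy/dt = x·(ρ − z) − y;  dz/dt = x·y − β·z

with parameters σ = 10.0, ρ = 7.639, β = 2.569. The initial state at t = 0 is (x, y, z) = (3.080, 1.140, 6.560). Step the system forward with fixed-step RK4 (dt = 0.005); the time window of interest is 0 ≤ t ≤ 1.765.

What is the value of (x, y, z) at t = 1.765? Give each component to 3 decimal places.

t=0.000: state=(3.080, 1.140, 6.560)
step 1 (dt=0.005): k1=(-19.400, 2.183, -13.341), k2=(-18.860, 2.227, -13.294), k3=(-18.873, 2.228, -13.293), k4=(-18.345, 2.269, -13.245); state += dt/6·(k1+2k2+2k3+k4)
t=0.005: state=(2.986, 1.151, 6.494)
t=0.010: state=(2.896, 1.163, 6.428)
t=0.015: state=(2.812, 1.175, 6.362)
continuing one RK4 step at a time; state shown every 20 steps (Δt=0.1):
t=0.100: state=(1.950, 1.412, 5.339)
t=0.200: state=(1.732, 1.756, 4.379)
t=0.300: state=(1.907, 2.210, 3.702)
t=0.400: state=(2.317, 2.830, 3.332)
t=0.500: state=(2.930, 3.640, 3.329)
t=0.600: state=(3.725, 4.592, 3.794)
t=0.700: state=(4.615, 5.489, 4.816)
t=0.800: state=(5.373, 5.959, 6.296)
t=0.900: state=(5.684, 5.689, 7.767)
t=1.000: state=(5.385, 4.819, 8.598)
t=1.100: state=(4.671, 3.876, 8.569)
t=1.200: state=(3.915, 3.240, 7.952)
t=1.300: state=(3.369, 2.963, 7.128)
t=1.400: state=(3.099, 2.960, 6.345)
t=1.500: state=(3.073, 3.152, 5.732)
t=1.600: state=(3.240, 3.487, 5.354)
t=1.700: state=(3.551, 3.917, 5.250)
t=1.765: state=(3.805, 4.215, 5.340)

(x, y, z) = (3.805, 4.215, 5.340)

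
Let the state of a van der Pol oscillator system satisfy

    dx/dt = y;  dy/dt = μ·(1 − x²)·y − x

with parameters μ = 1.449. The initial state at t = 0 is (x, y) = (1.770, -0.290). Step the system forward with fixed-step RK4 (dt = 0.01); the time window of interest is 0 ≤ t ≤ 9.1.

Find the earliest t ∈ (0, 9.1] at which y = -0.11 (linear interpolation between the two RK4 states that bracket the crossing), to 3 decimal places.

t=0.000: state=(1.770, -0.290)
step 1 (dt=0.01): k1=(-0.290, -0.874), k2=(-0.294, -0.861), k3=(-0.294, -0.861), k4=(-0.299, -0.849); state += dt/6·(k1+2k2+2k3+k4)
t=0.010: state=(1.767, -0.299)
t=0.020: state=(1.764, -0.307)
t=0.030: state=(1.761, -0.315)
continuing one RK4 step at a time; state shown every 50 steps (Δt=0.5):
t=0.500: state=(1.548, -0.561)
t=1.000: state=(1.211, -0.809)
t=1.500: state=(0.692, -1.350)
t=2.000: state=(-0.286, -2.727)
t=2.500: state=(-1.700, -1.901)
t=2.860: state=(-2.010, -0.115)
next step: t=2.870: state=(-2.011, -0.090) — y has crossed -0.11
linear interpolation between t=2.860 (-0.11489) and t=2.870 (-0.09027) → t≈2.862

t = 2.862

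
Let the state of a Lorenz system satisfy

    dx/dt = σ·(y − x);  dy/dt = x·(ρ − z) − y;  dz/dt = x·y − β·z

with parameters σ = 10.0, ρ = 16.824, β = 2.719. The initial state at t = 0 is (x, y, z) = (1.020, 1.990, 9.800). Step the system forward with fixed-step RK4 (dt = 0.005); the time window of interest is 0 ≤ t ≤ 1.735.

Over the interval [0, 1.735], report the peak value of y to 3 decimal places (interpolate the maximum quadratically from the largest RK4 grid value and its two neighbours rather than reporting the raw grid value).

t=0.000: state=(1.020, 1.990, 9.800)
step 1 (dt=0.005): k1=(9.700, 5.174, -24.616), k2=(9.587, 5.396, -24.387), k3=(9.595, 5.393, -24.389), k4=(9.490, 5.615, -24.161); state += dt/6·(k1+2k2+2k3+k4)
t=0.005: state=(1.068, 2.017, 9.678)
t=0.010: state=(1.115, 2.046, 9.558)
t=0.015: state=(1.161, 2.078, 9.441)
continuing one RK4 step at a time; state shown every 20 steps (Δt=0.1):
t=0.100: state=(1.942, 2.962, 7.790)
t=0.200: state=(3.281, 5.035, 6.845)
t=0.300: state=(5.613, 8.563, 7.880)
t=0.400: state=(8.955, 12.309, 12.940)
t=0.500: state=(10.933, 10.785, 20.815)
t=0.600: state=(8.486, 4.467, 22.492)
t=0.700: state=(4.646, 1.541, 18.660)
t=0.800: state=(2.569, 1.419, 14.625)
t=0.900: state=(2.065, 2.090, 11.476)
t=1.000: state=(2.484, 3.279, 9.264)
t=1.100: state=(3.688, 5.341, 8.213)
t=1.200: state=(5.863, 8.554, 9.186)
t=1.300: state=(8.789, 11.591, 13.727)
t=1.400: state=(10.338, 10.091, 20.230)
t=1.500: state=(8.248, 4.885, 21.619)
t=1.600: state=(4.983, 2.282, 18.366)
t=1.700: state=(3.154, 2.148, 14.708)
t=1.735: state=(2.887, 2.351, 13.598)
largest grid value and its neighbours: y(0.425)=12.67329, y(0.430)=12.69280, y(0.435)=12.69259
parabola through these three points peaks at t≈0.432 with y≈12.69517

max y = 12.695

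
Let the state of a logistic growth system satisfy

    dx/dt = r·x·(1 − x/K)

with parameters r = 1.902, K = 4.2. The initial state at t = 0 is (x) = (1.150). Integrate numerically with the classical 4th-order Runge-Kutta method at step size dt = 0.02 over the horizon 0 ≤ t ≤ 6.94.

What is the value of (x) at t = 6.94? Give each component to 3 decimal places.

(x) = (4.200)

t=0.000: state=(1.150)
step 1 (dt=0.02): k1=(1.588), k2=(1.602), k3=(1.602), k4=(1.616); state += dt/6·(k1+2k2+2k3+k4)
t=0.020: state=(1.182)
t=0.040: state=(1.215)
t=0.060: state=(1.248)
continuing one RK4 step at a time; state shown every 25 steps (Δt=0.5):
t=0.500: state=(2.074)
t=1.000: state=(3.009)
t=1.500: state=(3.643)
t=2.000: state=(3.966)
t=2.500: state=(4.106)
t=3.000: state=(4.163)
t=3.500: state=(4.186)
t=4.000: state=(4.194)
t=4.500: state=(4.198)
t=5.000: state=(4.199)
t=5.500: state=(4.200)
t=6.000: state=(4.200)
t=6.500: state=(4.200)
t=6.940: state=(4.200)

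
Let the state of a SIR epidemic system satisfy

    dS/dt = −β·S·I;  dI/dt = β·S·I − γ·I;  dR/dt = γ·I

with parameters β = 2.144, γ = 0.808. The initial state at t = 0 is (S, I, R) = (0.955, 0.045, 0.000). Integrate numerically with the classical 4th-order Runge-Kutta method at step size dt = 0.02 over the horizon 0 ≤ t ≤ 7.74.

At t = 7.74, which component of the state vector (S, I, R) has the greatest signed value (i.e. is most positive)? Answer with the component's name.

t=0.000: state=(0.955, 0.045, 0.000)
step 1 (dt=0.02): k1=(-0.092, 0.056, 0.036), k2=(-0.093, 0.056, 0.037), k3=(-0.093, 0.056, 0.037), k4=(-0.094, 0.057, 0.037); state += dt/6·(k1+2k2+2k3+k4)
t=0.020: state=(0.953, 0.046, 0.001)
t=0.040: state=(0.951, 0.047, 0.001)
t=0.060: state=(0.949, 0.048, 0.002)
continuing one RK4 step at a time; state shown every 25 steps (Δt=0.5):
t=0.500: state=(0.894, 0.081, 0.025)
t=1.000: state=(0.797, 0.135, 0.068)
t=1.500: state=(0.667, 0.198, 0.135)
t=2.000: state=(0.524, 0.250, 0.226)
t=2.500: state=(0.395, 0.272, 0.333)
t=3.000: state=(0.296, 0.262, 0.442)
t=3.500: state=(0.227, 0.231, 0.542)
t=4.000: state=(0.181, 0.192, 0.628)
t=4.500: state=(0.150, 0.153, 0.697)
t=5.000: state=(0.130, 0.118, 0.752)
t=5.500: state=(0.116, 0.090, 0.794)
t=6.000: state=(0.107, 0.068, 0.825)
t=6.500: state=(0.100, 0.051, 0.849)
t=7.000: state=(0.096, 0.038, 0.867)
t=7.500: state=(0.093, 0.028, 0.880)
t=7.740: state=(0.091, 0.024, 0.885)
compare at T: S=0.091, I=0.024, R=0.885

largest component: R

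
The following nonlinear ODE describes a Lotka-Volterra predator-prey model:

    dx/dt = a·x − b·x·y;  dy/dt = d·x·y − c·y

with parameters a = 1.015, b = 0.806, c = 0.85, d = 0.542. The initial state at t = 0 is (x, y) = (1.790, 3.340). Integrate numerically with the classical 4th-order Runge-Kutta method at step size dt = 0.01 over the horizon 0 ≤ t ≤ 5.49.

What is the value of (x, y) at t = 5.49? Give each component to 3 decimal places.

(x, y) = (2.478, 0.339)

t=0.000: state=(1.790, 3.340)
step 1 (dt=0.01): k1=(-3.002, 0.401), k2=(-2.980, 0.374), k3=(-2.980, 0.375), k4=(-2.957, 0.348); state += dt/6·(k1+2k2+2k3+k4)
t=0.010: state=(1.760, 3.344)
t=0.020: state=(1.731, 3.347)
t=0.030: state=(1.702, 3.350)
continuing one RK4 step at a time; state shown every 20 steps (Δt=0.2):
t=0.200: state=(1.279, 3.322)
t=0.400: state=(0.928, 3.155)
t=0.600: state=(0.697, 2.904)
t=0.800: state=(0.547, 2.620)
t=1.000: state=(0.450, 2.332)
t=1.200: state=(0.387, 2.058)
t=1.400: state=(0.347, 1.806)
t=1.600: state=(0.324, 1.580)
t=1.800: state=(0.313, 1.380)
t=2.000: state=(0.311, 1.204)
t=2.200: state=(0.318, 1.051)
t=2.400: state=(0.332, 0.918)
t=2.600: state=(0.354, 0.804)
t=2.800: state=(0.384, 0.706)
t=3.000: state=(0.423, 0.622)
t=3.200: state=(0.472, 0.551)
t=3.400: state=(0.531, 0.491)
t=3.600: state=(0.604, 0.440)
t=3.800: state=(0.692, 0.398)
t=4.000: state=(0.797, 0.364)
t=4.200: state=(0.923, 0.337)
t=4.400: state=(1.072, 0.317)
t=4.600: state=(1.250, 0.303)
t=4.800: state=(1.459, 0.296)
t=5.000: state=(1.704, 0.297)
t=5.200: state=(1.989, 0.306)
t=5.400: state=(2.317, 0.325)
t=5.490: state=(2.478, 0.339)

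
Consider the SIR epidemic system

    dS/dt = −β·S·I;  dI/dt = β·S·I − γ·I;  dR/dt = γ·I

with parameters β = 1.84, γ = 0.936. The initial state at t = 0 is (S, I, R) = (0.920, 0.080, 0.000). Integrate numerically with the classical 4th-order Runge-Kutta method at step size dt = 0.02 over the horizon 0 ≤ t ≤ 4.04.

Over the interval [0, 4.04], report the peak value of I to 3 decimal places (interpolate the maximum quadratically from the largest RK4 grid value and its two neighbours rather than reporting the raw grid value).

t=0.000: state=(0.920, 0.080, 0.000)
step 1 (dt=0.02): k1=(-0.135, 0.061, 0.075), k2=(-0.136, 0.061, 0.075), k3=(-0.136, 0.061, 0.075), k4=(-0.137, 0.061, 0.076); state += dt/6·(k1+2k2+2k3+k4)
t=0.020: state=(0.917, 0.081, 0.002)
t=0.040: state=(0.915, 0.082, 0.003)
t=0.060: state=(0.912, 0.084, 0.005)
continuing one RK4 step at a time; state shown every 10 steps (Δt=0.2):
t=0.200: state=(0.891, 0.093, 0.016)
t=0.400: state=(0.859, 0.106, 0.035)
t=0.600: state=(0.824, 0.120, 0.056)
t=0.800: state=(0.787, 0.134, 0.080)
t=1.000: state=(0.747, 0.147, 0.106)
t=1.200: state=(0.706, 0.159, 0.135)
t=1.400: state=(0.665, 0.170, 0.165)
t=1.600: state=(0.623, 0.179, 0.198)
t=1.800: state=(0.583, 0.185, 0.232)
t=2.000: state=(0.544, 0.189, 0.267)
t=2.200: state=(0.508, 0.190, 0.303)
t=2.400: state=(0.473, 0.189, 0.338)
t=2.600: state=(0.442, 0.185, 0.373)
t=2.800: state=(0.413, 0.180, 0.407)
t=3.000: state=(0.387, 0.173, 0.440)
t=3.200: state=(0.364, 0.164, 0.472)
t=3.400: state=(0.343, 0.155, 0.502)
t=3.600: state=(0.325, 0.145, 0.530)
t=3.800: state=(0.308, 0.136, 0.556)
t=4.000: state=(0.294, 0.126, 0.581)
t=4.040: state=(0.291, 0.124, 0.585)
largest grid value and its neighbours: I(2.180)=0.18988, I(2.200)=0.18989, I(2.220)=0.18987
parabola through these three points peaks at t≈2.193 with I≈0.18989

max I = 0.190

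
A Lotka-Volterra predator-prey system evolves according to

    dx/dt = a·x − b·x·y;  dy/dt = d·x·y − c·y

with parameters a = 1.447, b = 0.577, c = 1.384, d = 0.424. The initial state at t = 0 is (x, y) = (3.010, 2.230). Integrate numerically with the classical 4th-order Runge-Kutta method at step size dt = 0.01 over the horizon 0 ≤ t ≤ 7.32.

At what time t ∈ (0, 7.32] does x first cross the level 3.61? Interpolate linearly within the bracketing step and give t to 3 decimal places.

t = 1.028

t=0.000: state=(3.010, 2.230)
step 1 (dt=0.01): k1=(0.482, -0.240), k2=(0.485, -0.238), k3=(0.485, -0.238), k4=(0.487, -0.235); state += dt/6·(k1+2k2+2k3+k4)
t=0.010: state=(3.015, 2.228)
t=0.020: state=(3.020, 2.225)
t=0.030: state=(3.025, 2.223)
continuing one RK4 step at a time; state shown every 25 steps (Δt=0.25):
t=0.250: state=(3.144, 2.186)
t=0.500: state=(3.298, 2.176)
t=0.750: state=(3.455, 2.202)
t=1.000: state=(3.596, 2.264)
t=1.020: state=(3.606, 2.270)
next step: t=1.030: state=(3.611, 2.274) — x has crossed 3.61
linear interpolation between t=1.020 (3.60593) and t=1.030 (3.61084) → t≈1.028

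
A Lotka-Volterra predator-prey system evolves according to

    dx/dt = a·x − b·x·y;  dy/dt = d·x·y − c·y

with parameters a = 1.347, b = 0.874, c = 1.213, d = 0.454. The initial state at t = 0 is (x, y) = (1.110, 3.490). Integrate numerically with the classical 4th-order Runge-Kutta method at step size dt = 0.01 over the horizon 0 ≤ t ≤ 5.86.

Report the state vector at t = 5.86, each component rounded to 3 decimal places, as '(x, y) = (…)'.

t=0.000: state=(1.110, 3.490)
step 1 (dt=0.01): k1=(-1.891, -2.475), k2=(-1.863, -2.481), k3=(-1.863, -2.481), k4=(-1.835, -2.486); state += dt/6·(k1+2k2+2k3+k4)
t=0.010: state=(1.091, 3.465)
t=0.020: state=(1.073, 3.440)
t=0.030: state=(1.056, 3.415)
continuing one RK4 step at a time; state shown every 20 steps (Δt=0.2):
t=0.200: state=(0.825, 2.986)
t=0.400: state=(0.669, 2.505)
t=0.600: state=(0.587, 2.080)
t=0.800: state=(0.552, 1.718)
t=1.000: state=(0.550, 1.417)
t=1.200: state=(0.575, 1.170)
t=1.400: state=(0.625, 0.969)
t=1.600: state=(0.700, 0.807)
t=1.800: state=(0.806, 0.678)
t=2.000: state=(0.946, 0.576)
t=2.200: state=(1.128, 0.496)
t=2.400: state=(1.361, 0.436)
t=2.600: state=(1.658, 0.392)
t=2.800: state=(2.033, 0.363)
t=3.000: state=(2.501, 0.350)
t=3.200: state=(3.080, 0.353)
t=3.400: state=(3.784, 0.378)
t=3.600: state=(4.617, 0.434)
t=3.800: state=(5.556, 0.540)
t=4.000: state=(6.518, 0.733)
t=4.200: state=(7.304, 1.081)
t=4.400: state=(7.548, 1.673)
t=4.600: state=(6.858, 2.545)
t=4.800: state=(5.291, 3.482)
t=5.000: state=(3.552, 4.074)
t=5.200: state=(2.251, 4.143)
t=5.400: state=(1.462, 3.835)
t=5.600: state=(1.019, 3.361)
t=5.800: state=(0.775, 2.857)
t=5.860: state=(0.726, 2.712)

(x, y) = (0.726, 2.712)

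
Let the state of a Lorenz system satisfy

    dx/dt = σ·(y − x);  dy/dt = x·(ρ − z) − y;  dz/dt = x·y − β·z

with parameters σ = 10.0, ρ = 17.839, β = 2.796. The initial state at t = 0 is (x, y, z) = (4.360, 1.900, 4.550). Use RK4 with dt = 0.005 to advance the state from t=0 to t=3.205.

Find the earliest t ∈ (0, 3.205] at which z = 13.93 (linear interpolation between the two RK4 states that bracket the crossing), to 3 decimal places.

t = 0.247

t=0.000: state=(4.360, 1.900, 4.550)
step 1 (dt=0.005): k1=(-24.600, 56.040, -4.438), k2=(-22.584, 55.130, -3.921), k3=(-22.657, 55.194, -3.925), k4=(-20.707, 54.342, -3.426); state += dt/6·(k1+2k2+2k3+k4)
t=0.005: state=(4.247, 2.176, 4.530)
t=0.010: state=(4.152, 2.444, 4.516)
t=0.015: state=(4.076, 2.705, 4.506)
continuing one RK4 step at a time; state shown every 40 steps (Δt=0.2):
t=0.200: state=(8.176, 12.688, 9.436)
t=0.245: state=(10.238, 14.682, 13.726)
next step: t=0.250: state=(10.458, 14.806, 14.293) — z has crossed 13.93
linear interpolation between t=0.245 (13.72625) and t=0.250 (14.29342) → t≈0.247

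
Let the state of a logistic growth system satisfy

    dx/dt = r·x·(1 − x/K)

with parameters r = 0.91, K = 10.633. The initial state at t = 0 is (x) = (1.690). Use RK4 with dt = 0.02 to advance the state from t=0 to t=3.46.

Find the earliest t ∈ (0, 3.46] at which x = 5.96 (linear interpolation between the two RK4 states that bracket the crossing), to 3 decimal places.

t=0.000: state=(1.690)
step 1 (dt=0.02): k1=(1.293), k2=(1.301), k3=(1.302), k4=(1.310); state += dt/6·(k1+2k2+2k3+k4)
t=0.020: state=(1.716)
t=0.040: state=(1.742)
t=0.060: state=(1.769)
continuing one RK4 step at a time; state shown every 10 steps (Δt=0.2):
t=0.200: state=(1.965)
t=0.400: state=(2.273)
t=0.600: state=(2.616)
t=0.800: state=(2.991)
t=1.000: state=(3.397)
t=1.200: state=(3.831)
t=1.400: state=(4.287)
t=1.600: state=(4.760)
t=1.800: state=(5.242)
t=2.000: state=(5.725)
t=2.080: state=(5.916)
next step: t=2.100: state=(5.964) — x has crossed 5.96
linear interpolation between t=2.080 (5.91645) and t=2.100 (5.96416) → t≈2.098

t = 2.098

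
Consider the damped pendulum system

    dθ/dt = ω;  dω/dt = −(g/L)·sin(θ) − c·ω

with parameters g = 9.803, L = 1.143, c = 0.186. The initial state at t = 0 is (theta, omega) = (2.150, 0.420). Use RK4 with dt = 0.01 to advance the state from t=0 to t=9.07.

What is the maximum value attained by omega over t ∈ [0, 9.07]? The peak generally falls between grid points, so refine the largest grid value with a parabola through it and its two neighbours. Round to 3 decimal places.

t=0.000: state=(2.150, 0.420)
step 1 (dt=0.01): k1=(0.420, -7.256), k2=(0.384, -7.239), k3=(0.384, -7.240), k4=(0.348, -7.224); state += dt/6·(k1+2k2+2k3+k4)
t=0.010: state=(2.154, 0.348)
t=0.020: state=(2.157, 0.276)
t=0.030: state=(2.159, 0.204)
continuing one RK4 step at a time; state shown every 50 steps (Δt=0.5):
t=0.500: state=(1.446, -3.335)
t=1.000: state=(-0.775, -4.187)
t=1.500: state=(-1.816, 0.074)
t=2.000: state=(-0.767, 3.933)
t=2.500: state=(1.179, 2.609)
t=3.000: state=(1.402, -1.677)
t=3.500: state=(-0.204, -3.836)
t=4.000: state=(-1.369, -0.360)
t=4.500: state=(-0.565, 3.239)
t=5.000: state=(0.982, 1.928)
t=5.500: state=(0.960, -1.944)
t=6.000: state=(-0.466, -2.781)
t=6.500: state=(-1.055, 0.652)
t=7.000: state=(-0.011, 2.866)
t=7.500: state=(0.954, 0.438)
t=8.000: state=(0.365, -2.428)
t=8.500: state=(-0.743, -1.249)
t=9.000: state=(-0.581, 1.760)
t=9.070: state=(-0.448, 2.032)
largest grid value and its neighbours: omega(2.150)=4.37258, omega(2.160)=4.37407, omega(2.170)=4.37183
parabola through these three points peaks at t≈2.159 with omega≈4.37409

max omega = 4.374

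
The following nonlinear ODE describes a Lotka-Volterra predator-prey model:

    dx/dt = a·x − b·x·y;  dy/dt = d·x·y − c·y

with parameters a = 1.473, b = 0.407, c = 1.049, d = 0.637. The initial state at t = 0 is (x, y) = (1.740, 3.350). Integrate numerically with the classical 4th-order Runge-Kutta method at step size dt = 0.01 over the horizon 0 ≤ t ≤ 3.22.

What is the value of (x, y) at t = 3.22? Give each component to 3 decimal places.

t=0.000: state=(1.740, 3.350)
step 1 (dt=0.01): k1=(0.191, 0.199), k2=(0.190, 0.201), k3=(0.190, 0.201), k4=(0.189, 0.203); state += dt/6·(k1+2k2+2k3+k4)
t=0.010: state=(1.742, 3.352)
t=0.020: state=(1.744, 3.354)
t=0.030: state=(1.746, 3.356)
continuing one RK4 step at a time; state shown every 20 steps (Δt=0.2):
t=0.200: state=(1.775, 3.398)
t=0.400: state=(1.803, 3.460)
t=0.600: state=(1.821, 3.534)
t=0.800: state=(1.828, 3.616)
t=1.000: state=(1.822, 3.699)
t=1.200: state=(1.804, 3.779)
t=1.400: state=(1.776, 3.849)
t=1.600: state=(1.739, 3.904)
t=1.800: state=(1.696, 3.939)
t=2.000: state=(1.651, 3.953)
t=2.200: state=(1.607, 3.944)
t=2.400: state=(1.567, 3.914)
t=2.600: state=(1.533, 3.866)
t=2.800: state=(1.506, 3.803)
t=3.000: state=(1.488, 3.731)
t=3.200: state=(1.479, 3.654)
t=3.220: state=(1.479, 3.646)

(x, y) = (1.479, 3.646)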